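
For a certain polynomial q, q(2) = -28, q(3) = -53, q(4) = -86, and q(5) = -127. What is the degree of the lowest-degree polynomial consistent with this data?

Forward differences of the values at u = 2, 3, 4, 5:
  q  : -28  -53  -86  -127
  Δ  : -25  -33  -41
  Δ^2: -8  -8
  Δ^3: 0
The second differences are constant (-8) and nonzero, while all higher differences vanish, so the minimal degree is 2.

2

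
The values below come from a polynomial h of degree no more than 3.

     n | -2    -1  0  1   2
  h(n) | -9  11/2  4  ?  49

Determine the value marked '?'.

21/2

On equispaced nodes a degree-3 polynomial has vanishing fourth forward difference, so
  h(-2) - 4·h(-1) + 6·h(0) - 4·h(1) + h(2) = 0.
Substituting the known values and solving for h(1):
  -4·h(1) = -42
  h(1) = 21/2.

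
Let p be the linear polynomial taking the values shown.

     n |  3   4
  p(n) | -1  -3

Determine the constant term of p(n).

Write p(n) = an + b. Substituting each data point gives a linear system:
  3a + b = -1
  4a + b = -3
Solving the system yields a = -2, b = 5.
So p(n) = -2n + 5.
The constant term is 5.

5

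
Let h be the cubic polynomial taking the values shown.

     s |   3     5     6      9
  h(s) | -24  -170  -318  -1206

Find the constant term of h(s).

0

Write h(s) = as^3 + bs^2 + cs + d. Substituting each data point gives a linear system:
  27a + 9b + 3c + d = -24
  125a + 25b + 5c + d = -170
  216a + 36b + 6c + d = -318
  729a + 81b + 9c + d = -1206
Solving the system yields a = -2, b = 3, c = 1, d = 0.
So h(s) = -2s^3 + 3s^2 + s.
The constant term is 0.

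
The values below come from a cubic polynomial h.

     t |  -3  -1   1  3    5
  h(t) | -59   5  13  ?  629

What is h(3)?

On equispaced nodes a degree-3 polynomial has vanishing fourth forward difference, so
  h(-3) - 4·h(-1) + 6·h(1) - 4·h(3) + h(5) = 0.
Substituting the known values and solving for h(3):
  -4·h(3) = -628
  h(3) = 157.

157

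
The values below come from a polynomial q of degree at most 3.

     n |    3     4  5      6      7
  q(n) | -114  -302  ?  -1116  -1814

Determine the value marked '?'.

On equispaced nodes a degree-3 polynomial has vanishing fourth forward difference, so
  q(3) - 4·q(4) + 6·q(5) - 4·q(6) + q(7) = 0.
Substituting the known values and solving for q(5):
  6·q(5) = -3744
  q(5) = -624.

-624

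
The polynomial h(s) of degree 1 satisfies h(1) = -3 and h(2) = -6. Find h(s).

h(s) = -3s

Write h(s) = as + b. Substituting each data point gives a linear system:
  a + b = -3
  2a + b = -6
Solving the system yields a = -3, b = 0.
So h(s) = -3s.
Check: h(1) = -3. ✓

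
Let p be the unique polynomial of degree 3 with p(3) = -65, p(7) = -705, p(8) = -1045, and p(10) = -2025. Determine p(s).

Using the Lagrange interpolation formula with nodes 3, 7, 8, 10:
  L_0(s) = (s - 7)(s - 8)(s - 10) / -140
  L_1(s) = (s - 3)(s - 8)(s - 10) / 12
  L_2(s) = (s - 3)(s - 7)(s - 10) / -10
  L_3(s) = (s - 3)(s - 7)(s - 8) / 42
Then p(s) = -65·L_0(s) - 705·L_1(s) - 1045·L_2(s) - 2025·L_3(s).
Expanding and collecting terms gives p(s) = -2s^3 - 2s - 5.
Check: p(7) = -705. ✓

p(s) = -2s^3 - 2s - 5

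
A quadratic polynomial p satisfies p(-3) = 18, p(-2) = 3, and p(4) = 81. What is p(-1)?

Using the Lagrange interpolation formula with nodes -3, -2, 4:
  L_0(x) = (x + 2)(x - 4) / 7
  L_1(x) = (x + 3)(x - 4) / -6
  L_2(x) = (x + 3)(x + 2) / 42
Then p(x) = 18·L_0(x) + 3·L_1(x) + 81·L_2(x).
Expanding and collecting terms gives p(x) = 4x^2 + 5x - 3.
Evaluating at x = -1: p(-1) = -4.

-4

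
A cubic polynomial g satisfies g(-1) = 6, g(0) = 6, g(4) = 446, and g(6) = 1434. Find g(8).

3318

Write g(n) = an^3 + bn^2 + cn + d. Substituting each data point gives a linear system:
  -a + b - c + d = 6
  d = 6
  64a + 16b + 4c + d = 446
  216a + 36b + 6c + d = 1434
Solving the system yields a = 6, b = 4, c = -2, d = 6.
So g(n) = 6n³ + 4n² - 2n + 6.
Then g(8) = 3318.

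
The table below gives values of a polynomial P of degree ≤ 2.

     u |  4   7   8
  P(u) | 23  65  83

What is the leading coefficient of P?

Write P(u) = au^2 + bu + c. Substituting each data point gives a linear system:
  16a + 4b + c = 23
  49a + 7b + c = 65
  64a + 8b + c = 83
Solving the system yields a = 1, b = 3, c = -5.
So P(u) = u^2 + 3u - 5.
The leading coefficient is 1.

1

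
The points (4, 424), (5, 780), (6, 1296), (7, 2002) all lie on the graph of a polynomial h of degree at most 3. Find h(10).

Forward differences of the values at n = 4, 5, 6, 7:
  h  : 424  780  1296  2002
  Δ  : 356  516  706
  Δ^2: 160  190
  Δ^3: 30
The third differences are constant, confirming degree 3.
Interpolating (Newton forward form) and evaluating at n = 10 gives h(10) = 5560.

5560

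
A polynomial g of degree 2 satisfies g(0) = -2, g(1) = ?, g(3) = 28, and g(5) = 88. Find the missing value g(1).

0

The 3 known points determine the degree-2 polynomial uniquely.
Write g(x) = ax^2 + bx + c. Substituting each data point gives a linear system:
  c = -2
  9a + 3b + c = 28
  25a + 5b + c = 88
Solving the system yields a = 4, b = -2, c = -2.
So g(x) = 4x² - 2x - 2.
Then g(1) = 0.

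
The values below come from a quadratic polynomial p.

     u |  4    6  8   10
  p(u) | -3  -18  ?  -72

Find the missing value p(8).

-41

On equispaced nodes a degree-2 polynomial has vanishing third forward difference, so
  - p(4) + 3·p(6) - 3·p(8) + p(10) = 0.
Substituting the known values and solving for p(8):
  -3·p(8) = 123
  p(8) = -41.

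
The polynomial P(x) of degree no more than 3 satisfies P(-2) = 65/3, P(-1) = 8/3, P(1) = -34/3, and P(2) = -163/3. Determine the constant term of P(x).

Write P(x) = ax^3 + bx^2 + cx + d. Substituting each data point gives a linear system:
  -8a + 4b - 2c + d = 65/3
  -a + b - c + d = 8/3
  a + b + c + d = -34/3
  8a + 4b + 2c + d = -163/3
Solving the system yields a = -4, b = -4, c = -3, d = -1/3.
So P(x) = -4x^3 - 4x^2 - 3x - 1/3.
The constant term is -1/3.

-1/3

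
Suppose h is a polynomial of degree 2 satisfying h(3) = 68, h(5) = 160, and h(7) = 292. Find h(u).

h(u) = 5u^2 + 6u + 5

Write h(u) = au^2 + bu + c. Substituting each data point gives a linear system:
  9a + 3b + c = 68
  25a + 5b + c = 160
  49a + 7b + c = 292
Solving the system yields a = 5, b = 6, c = 5.
So h(u) = 5u^2 + 6u + 5.
Check: h(3) = 68. ✓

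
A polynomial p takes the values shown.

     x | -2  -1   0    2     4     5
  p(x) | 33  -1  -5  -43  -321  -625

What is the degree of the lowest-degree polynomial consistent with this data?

3

Divided differences on the nodes -2, -1, 0, 2, 4, 5:
  order 0: 33  -1  -5  -43  -321  -625
  order 1: -34  -4  -19  -139  -304
  order 2: 15  -5  -30  -55
  order 3: -5  -5  -5
  order 4: 0  0
  order 5: 0
The order-3 divided differences are all -5 (nonzero) and every higher order vanishes, so the data lies on a polynomial of degree exactly 3.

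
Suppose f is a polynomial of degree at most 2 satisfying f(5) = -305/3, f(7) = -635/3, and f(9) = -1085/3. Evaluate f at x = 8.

-845/3

Write f(x) = ax^2 + bx + c. Substituting each data point gives a linear system:
  25a + 5b + c = -305/3
  49a + 7b + c = -635/3
  81a + 9b + c = -1085/3
Solving the system yields a = -5, b = 5, c = -5/3.
So f(x) = -5x² + 5x - 5/3.
Then f(8) = -845/3.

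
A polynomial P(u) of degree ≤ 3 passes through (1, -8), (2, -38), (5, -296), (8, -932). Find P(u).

Write P(u) = au^3 + bu^2 + cu + d. Substituting each data point gives a linear system:
  a + b + c + d = -8
  8a + 4b + 2c + d = -38
  125a + 25b + 5c + d = -296
  512a + 64b + 8c + d = -932
Solving the system yields a = -1, b = -6, c = -5, d = 4.
So P(u) = -u^3 - 6u^2 - 5u + 4.
Check: P(8) = -932. ✓

P(u) = -u^3 - 6u^2 - 5u + 4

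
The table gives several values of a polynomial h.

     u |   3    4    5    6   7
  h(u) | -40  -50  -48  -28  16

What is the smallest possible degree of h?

Forward differences of the values at u = 3, 4, 5, 6, 7:
  h  : -40  -50  -48  -28  16
  Δ  : -10  2  20  44
  Δ^2: 12  18  24
  Δ^3: 6  6
  Δ^4: 0
The third differences are constant (6) and nonzero, while all higher differences vanish, so the minimal degree is 3.

3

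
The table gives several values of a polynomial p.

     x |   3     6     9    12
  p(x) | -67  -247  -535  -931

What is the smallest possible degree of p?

2

Forward differences of the values at x = 3, 6, 9, 12:
  p  : -67  -247  -535  -931
  Δ  : -180  -288  -396
  Δ^2: -108  -108
  Δ^3: 0
The second differences are constant (-108) and nonzero, while all higher differences vanish, so the minimal degree is 2.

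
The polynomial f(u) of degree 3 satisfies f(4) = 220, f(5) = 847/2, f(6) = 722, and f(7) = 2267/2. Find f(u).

f(u) = 3u^3 + (5/2)u^2 - 2u - 4

Using the Lagrange interpolation formula with nodes 4, 5, 6, 7:
  L_0(u) = (u - 5)(u - 6)(u - 7) / -6
  L_1(u) = (u - 4)(u - 6)(u - 7) / 2
  L_2(u) = (u - 4)(u - 5)(u - 7) / -2
  L_3(u) = (u - 4)(u - 5)(u - 6) / 6
Then f(u) = 220·L_0(u) + 847/2·L_1(u) + 722·L_2(u) + 2267/2·L_3(u).
Expanding and collecting terms gives f(u) = 3u³ + (5/2)u² - 2u - 4.
Check: f(4) = 220. ✓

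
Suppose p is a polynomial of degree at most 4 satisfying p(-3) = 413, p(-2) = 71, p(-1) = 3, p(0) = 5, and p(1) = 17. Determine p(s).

p(s) = 6s^4 + 2s^3 - s^2 + 5s + 5

Write p(s) = as^4 + bs^3 + cs^2 + ds + e. Substituting each data point gives a linear system:
  81a - 27b + 9c - 3d + e = 413
  16a - 8b + 4c - 2d + e = 71
  a - b + c - d + e = 3
  e = 5
  a + b + c + d + e = 17
Solving the system yields a = 6, b = 2, c = -1, d = 5, e = 5.
So p(s) = 6s⁴ + 2s³ - s² + 5s + 5.
Check: p(-3) = 413. ✓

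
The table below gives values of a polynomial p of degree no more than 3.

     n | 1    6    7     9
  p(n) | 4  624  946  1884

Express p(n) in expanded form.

Write p(n) = an^3 + bn^2 + cn + d. Substituting each data point gives a linear system:
  a + b + c + d = 4
  216a + 36b + 6c + d = 624
  343a + 49b + 7c + d = 946
  729a + 81b + 9c + d = 1884
Solving the system yields a = 2, b = 5, c = 3, d = -6.
So p(n) = 2n³ + 5n² + 3n - 6.
Check: p(9) = 1884. ✓

p(n) = 2n^3 + 5n^2 + 3n - 6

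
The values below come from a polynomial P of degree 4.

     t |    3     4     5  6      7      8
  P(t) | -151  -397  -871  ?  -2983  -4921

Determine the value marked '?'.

-1687

The 5 known points determine the degree-4 polynomial uniquely.
Write P(t) = at^4 + bt^3 + ct^2 + dt + e. Substituting each data point gives a linear system:
  81a + 27b + 9c + 3d + e = -151
  256a + 64b + 16c + 4d + e = -397
  625a + 125b + 25c + 5d + e = -871
  2401a + 343b + 49c + 7d + e = -2983
  4096a + 512b + 64c + 8d + e = -4921
Solving the system yields a = -1, b = -1, c = -5, d = 1, e = -1.
So P(t) = -t^4 - t^3 - 5t^2 + t - 1.
Then P(6) = -1687.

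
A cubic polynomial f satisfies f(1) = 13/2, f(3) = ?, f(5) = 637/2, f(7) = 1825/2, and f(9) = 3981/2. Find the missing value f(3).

129/2

On equispaced nodes a degree-3 polynomial has vanishing fourth forward difference, so
  f(1) - 4·f(3) + 6·f(5) - 4·f(7) + f(9) = 0.
Substituting the known values and solving for f(3):
  -4·f(3) = -258
  f(3) = 129/2.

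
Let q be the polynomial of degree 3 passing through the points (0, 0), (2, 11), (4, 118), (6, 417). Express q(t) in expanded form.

Write q(t) = at^3 + bt^2 + ct + d. Substituting each data point gives a linear system:
  d = 0
  8a + 4b + 2c + d = 11
  64a + 16b + 4c + d = 118
  216a + 36b + 6c + d = 417
Solving the system yields a = 2, b = 0, c = -5/2, d = 0.
So q(t) = 2t^3 - (5/2)t.
Check: q(0) = 0. ✓

q(t) = 2t^3 - (5/2)t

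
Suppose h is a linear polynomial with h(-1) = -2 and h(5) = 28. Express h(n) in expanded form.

h(n) = 5n + 3

Write h(n) = an + b. Substituting each data point gives a linear system:
  -a + b = -2
  5a + b = 28
Solving the system yields a = 5, b = 3.
So h(n) = 5n + 3.
Check: h(-1) = -2. ✓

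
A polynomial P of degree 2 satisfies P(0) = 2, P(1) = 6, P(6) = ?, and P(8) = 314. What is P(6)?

The 3 known points determine the degree-2 polynomial uniquely.
Write P(s) = as^2 + bs + c. Substituting each data point gives a linear system:
  c = 2
  a + b + c = 6
  64a + 8b + c = 314
Solving the system yields a = 5, b = -1, c = 2.
So P(s) = 5s² - s + 2.
Then P(6) = 176.

176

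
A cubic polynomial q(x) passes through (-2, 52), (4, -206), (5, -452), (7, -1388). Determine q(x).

Write q(x) = ax^3 + bx^2 + cx + d. Substituting each data point gives a linear system:
  -8a + 4b - 2c + d = 52
  64a + 16b + 4c + d = -206
  125a + 25b + 5c + d = -452
  343a + 49b + 7c + d = -1388
Solving the system yields a = -5, b = 6, c = 5, d = -2.
So q(x) = -5x^3 + 6x^2 + 5x - 2.
Check: q(-2) = 52. ✓

q(x) = -5x^3 + 6x^2 + 5x - 2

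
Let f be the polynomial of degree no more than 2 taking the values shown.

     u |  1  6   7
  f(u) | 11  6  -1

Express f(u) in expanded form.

Write f(u) = au^2 + bu + c. Substituting each data point gives a linear system:
  a + b + c = 11
  36a + 6b + c = 6
  49a + 7b + c = -1
Solving the system yields a = -1, b = 6, c = 6.
So f(u) = -u^2 + 6u + 6.
Check: f(1) = 11. ✓

f(u) = -u^2 + 6u + 6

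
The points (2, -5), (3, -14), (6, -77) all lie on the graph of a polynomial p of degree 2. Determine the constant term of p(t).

-5

Write p(t) = at^2 + bt + c. Substituting each data point gives a linear system:
  4a + 2b + c = -5
  9a + 3b + c = -14
  36a + 6b + c = -77
Solving the system yields a = -3, b = 6, c = -5.
So p(t) = -3t² + 6t - 5.
The constant term is -5.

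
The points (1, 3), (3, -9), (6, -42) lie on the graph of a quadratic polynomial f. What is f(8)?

Write f(x) = ax^2 + bx + c. Substituting each data point gives a linear system:
  a + b + c = 3
  9a + 3b + c = -9
  36a + 6b + c = -42
Solving the system yields a = -1, b = -2, c = 6.
So f(x) = -x^2 - 2x + 6.
Then f(8) = -74.

-74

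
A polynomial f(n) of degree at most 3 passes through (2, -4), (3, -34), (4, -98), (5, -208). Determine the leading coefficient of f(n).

-2

Write f(n) = an^3 + bn^2 + cn + d. Substituting each data point gives a linear system:
  8a + 4b + 2c + d = -4
  27a + 9b + 3c + d = -34
  64a + 16b + 4c + d = -98
  125a + 25b + 5c + d = -208
Solving the system yields a = -2, b = 1, c = 3, d = 2.
So f(n) = -2n³ + n² + 3n + 2.
The leading coefficient is -2.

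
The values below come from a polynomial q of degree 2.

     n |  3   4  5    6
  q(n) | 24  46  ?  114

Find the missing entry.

76

On equispaced nodes a degree-2 polynomial has vanishing third forward difference, so
  - q(3) + 3·q(4) - 3·q(5) + q(6) = 0.
Substituting the known values and solving for q(5):
  -3·q(5) = -228
  q(5) = 76.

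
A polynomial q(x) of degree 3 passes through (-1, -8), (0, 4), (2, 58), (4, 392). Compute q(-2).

Write q(x) = ax^3 + bx^2 + cx + d. Substituting each data point gives a linear system:
  -a + b - c + d = -8
  d = 4
  8a + 4b + 2c + d = 58
  64a + 16b + 4c + d = 392
Solving the system yields a = 6, b = -1, c = 5, d = 4.
So q(x) = 6x^3 - x^2 + 5x + 4.
Then q(-2) = -58.

-58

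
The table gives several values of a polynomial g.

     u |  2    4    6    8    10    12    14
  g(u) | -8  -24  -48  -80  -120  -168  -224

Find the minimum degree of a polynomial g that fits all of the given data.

2

Forward differences of the values at u = 2, 4, 6, 8, 10, 12, 14:
  g  : -8  -24  -48  -80  -120  -168  -224
  Δ  : -16  -24  -32  -40  -48  -56
  Δ^2: -8  -8  -8  -8  -8
  Δ^3: 0  0  0  0
  Δ^4: 0  0  0
  Δ^5: 0  0
  Δ^6: 0
The second differences are constant (-8) and nonzero, while all higher differences vanish, so the minimal degree is 2.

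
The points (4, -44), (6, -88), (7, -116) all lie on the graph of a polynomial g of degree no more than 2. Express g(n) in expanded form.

Write g(n) = an^2 + bn + c. Substituting each data point gives a linear system:
  16a + 4b + c = -44
  36a + 6b + c = -88
  49a + 7b + c = -116
Solving the system yields a = -2, b = -2, c = -4.
So g(n) = -2n² - 2n - 4.
Check: g(4) = -44. ✓

g(n) = -2n^2 - 2n - 4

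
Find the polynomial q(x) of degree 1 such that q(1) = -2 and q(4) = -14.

q(x) = -4x + 2

Using the Lagrange interpolation formula with nodes 1, 4:
  L_0(x) = (x - 4) / -3
  L_1(x) = (x - 1) / 3
Then q(x) = -2·L_0(x) - 14·L_1(x).
Expanding and collecting terms gives q(x) = -4x + 2.
Check: q(4) = -14. ✓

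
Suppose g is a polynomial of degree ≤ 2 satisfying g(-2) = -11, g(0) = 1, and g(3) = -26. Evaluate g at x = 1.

Write g(x) = ax^2 + bx + c. Substituting each data point gives a linear system:
  4a - 2b + c = -11
  c = 1
  9a + 3b + c = -26
Solving the system yields a = -3, b = 0, c = 1.
So g(x) = -3x² + 1.
Then g(1) = -2.

-2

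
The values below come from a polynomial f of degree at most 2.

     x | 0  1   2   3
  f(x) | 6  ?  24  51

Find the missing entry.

On equispaced nodes a degree-2 polynomial has vanishing third forward difference, so
  - f(0) + 3·f(1) - 3·f(2) + f(3) = 0.
Substituting the known values and solving for f(1):
  3·f(1) = 27
  f(1) = 9.

9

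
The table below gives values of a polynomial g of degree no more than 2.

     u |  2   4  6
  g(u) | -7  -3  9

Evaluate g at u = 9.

42

Using the Lagrange interpolation formula with nodes 2, 4, 6:
  L_0(u) = (u - 4)(u - 6) / 8
  L_1(u) = (u - 2)(u - 6) / -4
  L_2(u) = (u - 2)(u - 4) / 8
Then g(u) = -7·L_0(u) - 3·L_1(u) + 9·L_2(u).
Expanding and collecting terms gives g(u) = u^2 - 4u - 3.
Evaluating at u = 9: g(9) = 42.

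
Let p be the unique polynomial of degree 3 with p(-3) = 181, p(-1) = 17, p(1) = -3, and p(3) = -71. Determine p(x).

p(x) = -4x^3 + 6x^2 - 6x + 1

Write p(x) = ax^3 + bx^2 + cx + d. Substituting each data point gives a linear system:
  -27a + 9b - 3c + d = 181
  -a + b - c + d = 17
  a + b + c + d = -3
  27a + 9b + 3c + d = -71
Solving the system yields a = -4, b = 6, c = -6, d = 1.
So p(x) = -4x³ + 6x² - 6x + 1.
Check: p(1) = -3. ✓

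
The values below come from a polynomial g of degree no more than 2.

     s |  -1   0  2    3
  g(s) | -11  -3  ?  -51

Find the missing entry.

-23

The 3 known points determine the degree-2 polynomial uniquely.
Write g(s) = as^2 + bs + c. Substituting each data point gives a linear system:
  a - b + c = -11
  c = -3
  9a + 3b + c = -51
Solving the system yields a = -6, b = 2, c = -3.
So g(s) = -6s^2 + 2s - 3.
Then g(2) = -23.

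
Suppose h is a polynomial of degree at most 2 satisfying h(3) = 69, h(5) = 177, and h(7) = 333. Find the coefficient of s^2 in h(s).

6

Write h(s) = as^2 + bs + c. Substituting each data point gives a linear system:
  9a + 3b + c = 69
  25a + 5b + c = 177
  49a + 7b + c = 333
Solving the system yields a = 6, b = 6, c = -3.
So h(s) = 6s² + 6s - 3.
The leading coefficient is 6.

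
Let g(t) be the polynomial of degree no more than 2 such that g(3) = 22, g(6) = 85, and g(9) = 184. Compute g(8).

Using the Lagrange interpolation formula with nodes 3, 6, 9:
  L_0(t) = (t - 6)(t - 9) / 18
  L_1(t) = (t - 3)(t - 9) / -9
  L_2(t) = (t - 3)(t - 6) / 18
Then g(t) = 22·L_0(t) + 85·L_1(t) + 184·L_2(t).
Expanding and collecting terms gives g(t) = 2t^2 + 3t - 5.
Evaluating at t = 8: g(8) = 147.

147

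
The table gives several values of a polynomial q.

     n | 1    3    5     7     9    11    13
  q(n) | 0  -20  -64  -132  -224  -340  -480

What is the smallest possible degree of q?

2

Forward differences of the values at n = 1, 3, 5, 7, 9, 11, 13:
  q  : 0  -20  -64  -132  -224  -340  -480
  Δ  : -20  -44  -68  -92  -116  -140
  Δ^2: -24  -24  -24  -24  -24
  Δ^3: 0  0  0  0
  Δ^4: 0  0  0
  Δ^5: 0  0
  Δ^6: 0
The second differences are constant (-24) and nonzero, while all higher differences vanish, so the minimal degree is 2.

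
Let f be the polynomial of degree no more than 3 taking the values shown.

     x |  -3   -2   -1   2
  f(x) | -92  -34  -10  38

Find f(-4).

Write f(x) = ax^3 + bx^2 + cx + d. Substituting each data point gives a linear system:
  -27a + 9b - 3c + d = -92
  -8a + 4b - 2c + d = -34
  -a + b - c + d = -10
  8a + 4b + 2c + d = 38
Solving the system yields a = 3, b = 1, c = 6, d = -2.
So f(x) = 3x³ + x² + 6x - 2.
Then f(-4) = -202.

-202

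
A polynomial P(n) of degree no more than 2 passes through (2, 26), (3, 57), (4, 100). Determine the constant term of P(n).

0

Write P(n) = an^2 + bn + c. Substituting each data point gives a linear system:
  4a + 2b + c = 26
  9a + 3b + c = 57
  16a + 4b + c = 100
Solving the system yields a = 6, b = 1, c = 0.
So P(n) = 6n² + n.
The constant term is 0.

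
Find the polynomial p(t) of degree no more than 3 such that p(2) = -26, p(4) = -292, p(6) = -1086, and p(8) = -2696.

Using the Lagrange interpolation formula with nodes 2, 4, 6, 8:
  L_0(t) = (t - 4)(t - 6)(t - 8) / -48
  L_1(t) = (t - 2)(t - 6)(t - 8) / 16
  L_2(t) = (t - 2)(t - 4)(t - 8) / -16
  L_3(t) = (t - 2)(t - 4)(t - 6) / 48
Then p(t) = -26·L_0(t) - 292·L_1(t) - 1086·L_2(t) - 2696·L_3(t).
Expanding and collecting terms gives p(t) = -6t^3 + 6t^2 - t.
Check: p(2) = -26. ✓

p(t) = -6t^3 + 6t^2 - t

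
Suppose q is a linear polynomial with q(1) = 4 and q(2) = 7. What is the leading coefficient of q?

Write q(x) = ax + b. Substituting each data point gives a linear system:
  a + b = 4
  2a + b = 7
Solving the system yields a = 3, b = 1.
So q(x) = 3x + 1.
The leading coefficient is 3.

3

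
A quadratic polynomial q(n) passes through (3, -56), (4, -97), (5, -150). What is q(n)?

q(n) = -6n^2 + n - 5

Write q(n) = an^2 + bn + c. Substituting each data point gives a linear system:
  9a + 3b + c = -56
  16a + 4b + c = -97
  25a + 5b + c = -150
Solving the system yields a = -6, b = 1, c = -5.
So q(n) = -6n² + n - 5.
Check: q(3) = -56. ✓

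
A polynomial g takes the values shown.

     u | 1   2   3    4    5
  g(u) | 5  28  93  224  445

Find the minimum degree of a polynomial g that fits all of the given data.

Forward differences of the values at u = 1, 2, 3, 4, 5:
  g  : 5  28  93  224  445
  Δ  : 23  65  131  221
  Δ^2: 42  66  90
  Δ^3: 24  24
  Δ^4: 0
The third differences are constant (24) and nonzero, while all higher differences vanish, so the minimal degree is 3.

3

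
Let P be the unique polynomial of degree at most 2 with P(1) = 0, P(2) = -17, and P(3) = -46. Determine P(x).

Using the Lagrange interpolation formula with nodes 1, 2, 3:
  L_0(x) = (x - 2)(x - 3) / 2
  L_1(x) = (x - 1)(x - 3) / -1
  L_2(x) = (x - 1)(x - 2) / 2
Then P(x) = 0·L_0(x) - 17·L_1(x) - 46·L_2(x).
Expanding and collecting terms gives P(x) = -6x² + x + 5.
Check: P(2) = -17. ✓

P(x) = -6x^2 + x + 5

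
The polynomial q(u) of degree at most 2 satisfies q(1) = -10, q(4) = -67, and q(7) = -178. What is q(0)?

Forward differences of the values at u = 1, 4, 7:
  q  : -10  -67  -178
  Δ  : -57  -111
  Δ^2: -54
The second differences are constant, confirming degree 2.
Interpolating (Newton forward form) and evaluating at u = 0 gives q(0) = -3.

-3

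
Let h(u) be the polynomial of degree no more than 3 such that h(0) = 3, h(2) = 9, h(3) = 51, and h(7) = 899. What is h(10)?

2753

Write h(u) = au^3 + bu^2 + cu + d. Substituting each data point gives a linear system:
  d = 3
  8a + 4b + 2c + d = 9
  27a + 9b + 3c + d = 51
  343a + 49b + 7c + d = 899
Solving the system yields a = 3, b = -2, c = -5, d = 3.
So h(u) = 3u^3 - 2u^2 - 5u + 3.
Then h(10) = 2753.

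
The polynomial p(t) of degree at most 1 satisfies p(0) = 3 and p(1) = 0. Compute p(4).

Using the Lagrange interpolation formula with nodes 0, 1:
  L_0(t) = (t - 1) / -1
  L_1(t) = t / 1
Then p(t) = 3·L_0(t) + 0·L_1(t).
Expanding and collecting terms gives p(t) = -3t + 3.
Evaluating at t = 4: p(4) = -9.

-9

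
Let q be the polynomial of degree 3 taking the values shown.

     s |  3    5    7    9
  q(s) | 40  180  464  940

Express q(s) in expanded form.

q(s) = s^3 + 3s^2 - 3s - 5

Using the Lagrange interpolation formula with nodes 3, 5, 7, 9:
  L_0(s) = (s - 5)(s - 7)(s - 9) / -48
  L_1(s) = (s - 3)(s - 7)(s - 9) / 16
  L_2(s) = (s - 3)(s - 5)(s - 9) / -16
  L_3(s) = (s - 3)(s - 5)(s - 7) / 48
Then q(s) = 40·L_0(s) + 180·L_1(s) + 464·L_2(s) + 940·L_3(s).
Expanding and collecting terms gives q(s) = s^3 + 3s^2 - 3s - 5.
Check: q(9) = 940. ✓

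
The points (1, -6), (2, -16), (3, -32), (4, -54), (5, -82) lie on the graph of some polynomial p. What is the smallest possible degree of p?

Forward differences of the values at x = 1, 2, 3, 4, 5:
  p  : -6  -16  -32  -54  -82
  Δ  : -10  -16  -22  -28
  Δ^2: -6  -6  -6
  Δ^3: 0  0
  Δ^4: 0
The second differences are constant (-6) and nonzero, while all higher differences vanish, so the minimal degree is 2.

2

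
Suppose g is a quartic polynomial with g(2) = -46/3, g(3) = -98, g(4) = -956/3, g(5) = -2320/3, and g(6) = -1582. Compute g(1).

Write g(t) = at^4 + bt^3 + ct^2 + dt + e. Substituting each data point gives a linear system:
  16a + 8b + 4c + 2d + e = -46/3
  81a + 27b + 9c + 3d + e = -98
  256a + 64b + 16c + 4d + e = -956/3
  625a + 125b + 25c + 5d + e = -2320/3
  1296a + 216b + 36c + 6d + e = -1582
Solving the system yields a = -1, b = -2, c = 4, d = 1/3, e = 0.
So g(t) = -t⁴ - 2t³ + 4t² + (1/3)t.
Then g(1) = 4/3.

4/3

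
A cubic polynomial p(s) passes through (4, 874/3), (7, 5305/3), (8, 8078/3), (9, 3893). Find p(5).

1811/3

Using the Lagrange interpolation formula with nodes 4, 7, 8, 9:
  L_0(s) = (s - 7)(s - 8)(s - 9) / -60
  L_1(s) = (s - 4)(s - 8)(s - 9) / 6
  L_2(s) = (s - 4)(s - 7)(s - 9) / -4
  L_3(s) = (s - 4)(s - 7)(s - 8) / 10
Then p(s) = 874/3·L_0(s) + 5305/3·L_1(s) + 8078/3·L_2(s) + 3893·L_3(s).
Expanding and collecting terms gives p(s) = 6s^3 - 6s^2 + (1/3)s + 2.
Evaluating at s = 5: p(5) = 1811/3.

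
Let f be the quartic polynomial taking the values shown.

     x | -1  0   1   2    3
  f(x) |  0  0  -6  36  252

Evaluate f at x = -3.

126

Using the Lagrange interpolation formula with nodes -1, 0, 1, 2, 3:
  L_0(x) = x(x - 1)(x - 2)(x - 3) / 24
  L_1(x) = (x + 1)(x - 1)(x - 2)(x - 3) / -6
  L_2(x) = (x + 1)x(x - 2)(x - 3) / 4
  L_3(x) = (x + 1)x(x - 1)(x - 3) / -6
  L_4(x) = (x + 1)x(x - 1)(x - 2) / 24
Then f(x) = 0·L_0(x) + 0·L_1(x) - 6·L_2(x) + 36·L_3(x) + 252·L_4(x).
Expanding and collecting terms gives f(x) = 3x⁴ + 3x³ - 6x² - 6x.
Evaluating at x = -3: f(-3) = 126.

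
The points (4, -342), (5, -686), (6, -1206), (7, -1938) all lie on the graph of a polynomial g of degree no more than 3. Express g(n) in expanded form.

g(n) = -6n^3 + 2n^2 + 4n - 6

Write g(n) = an^3 + bn^2 + cn + d. Substituting each data point gives a linear system:
  64a + 16b + 4c + d = -342
  125a + 25b + 5c + d = -686
  216a + 36b + 6c + d = -1206
  343a + 49b + 7c + d = -1938
Solving the system yields a = -6, b = 2, c = 4, d = -6.
So g(n) = -6n^3 + 2n^2 + 4n - 6.
Check: g(6) = -1206. ✓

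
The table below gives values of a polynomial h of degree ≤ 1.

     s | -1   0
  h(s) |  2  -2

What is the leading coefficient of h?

Write h(s) = as + b. Substituting each data point gives a linear system:
  -a + b = 2
  b = -2
Solving the system yields a = -4, b = -2.
So h(s) = -4s - 2.
The leading coefficient is -4.

-4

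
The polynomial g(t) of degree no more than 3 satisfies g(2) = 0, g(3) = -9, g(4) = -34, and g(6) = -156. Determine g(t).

Using the Lagrange interpolation formula with nodes 2, 3, 4, 6:
  L_0(t) = (t - 3)(t - 4)(t - 6) / -8
  L_1(t) = (t - 2)(t - 4)(t - 6) / 3
  L_2(t) = (t - 2)(t - 3)(t - 6) / -4
  L_3(t) = (t - 2)(t - 3)(t - 4) / 24
Then g(t) = 0·L_0(t) - 9·L_1(t) - 34·L_2(t) - 156·L_3(t).
Expanding and collecting terms gives g(t) = -t³ + t² + 5t - 6.
Check: g(3) = -9. ✓

g(t) = -t^3 + t^2 + 5t - 6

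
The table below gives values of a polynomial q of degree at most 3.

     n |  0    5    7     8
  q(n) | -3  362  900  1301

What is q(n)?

q(n) = 2n^3 + 4n^2 + 3n - 3

Write q(n) = an^3 + bn^2 + cn + d. Substituting each data point gives a linear system:
  d = -3
  125a + 25b + 5c + d = 362
  343a + 49b + 7c + d = 900
  512a + 64b + 8c + d = 1301
Solving the system yields a = 2, b = 4, c = 3, d = -3.
So q(n) = 2n³ + 4n² + 3n - 3.
Check: q(8) = 1301. ✓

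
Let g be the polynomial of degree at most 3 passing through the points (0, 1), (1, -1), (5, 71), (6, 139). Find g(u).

Write g(u) = au^3 + bu^2 + cu + d. Substituting each data point gives a linear system:
  d = 1
  a + b + c + d = -1
  125a + 25b + 5c + d = 71
  216a + 36b + 6c + d = 139
Solving the system yields a = 1, b = -2, c = -1, d = 1.
So g(u) = u³ - 2u² - u + 1.
Check: g(1) = -1. ✓

g(u) = u^3 - 2u^2 - u + 1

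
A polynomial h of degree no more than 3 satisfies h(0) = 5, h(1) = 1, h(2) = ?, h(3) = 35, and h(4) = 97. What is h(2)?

The 4 known points determine the degree-3 polynomial uniquely.
Write h(n) = an^3 + bn^2 + cn + d. Substituting each data point gives a linear system:
  d = 5
  a + b + c + d = 1
  27a + 9b + 3c + d = 35
  64a + 16b + 4c + d = 97
Solving the system yields a = 2, b = -1, c = -5, d = 5.
So h(n) = 2n^3 - n^2 - 5n + 5.
Then h(2) = 7.

7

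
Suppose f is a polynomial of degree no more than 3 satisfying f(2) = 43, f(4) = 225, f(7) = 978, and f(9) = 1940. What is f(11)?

3382

Using the Lagrange interpolation formula with nodes 2, 4, 7, 9:
  L_0(x) = (x - 4)(x - 7)(x - 9) / -70
  L_1(x) = (x - 2)(x - 7)(x - 9) / 30
  L_2(x) = (x - 2)(x - 4)(x - 9) / -30
  L_3(x) = (x - 2)(x - 4)(x - 7) / 70
Then f(x) = 43·L_0(x) + 225·L_1(x) + 978·L_2(x) + 1940·L_3(x).
Expanding and collecting terms gives f(x) = 2x^3 + 6x^2 - x + 5.
Evaluating at x = 11: f(11) = 3382.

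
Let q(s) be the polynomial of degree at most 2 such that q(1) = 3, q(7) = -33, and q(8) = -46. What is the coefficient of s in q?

2

Write q(s) = as^2 + bs + c. Substituting each data point gives a linear system:
  a + b + c = 3
  49a + 7b + c = -33
  64a + 8b + c = -46
Solving the system yields a = -1, b = 2, c = 2.
So q(s) = -s^2 + 2s + 2.
The coefficient of s is 2.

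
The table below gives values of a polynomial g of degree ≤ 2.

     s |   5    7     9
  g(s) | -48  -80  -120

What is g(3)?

Write g(s) = as^2 + bs + c. Substituting each data point gives a linear system:
  25a + 5b + c = -48
  49a + 7b + c = -80
  81a + 9b + c = -120
Solving the system yields a = -1, b = -4, c = -3.
So g(s) = -s^2 - 4s - 3.
Then g(3) = -24.

-24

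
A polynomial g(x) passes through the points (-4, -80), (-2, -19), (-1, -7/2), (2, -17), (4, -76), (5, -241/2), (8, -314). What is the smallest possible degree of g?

Divided differences on the nodes -4, -2, -1, 2, 4, 5, 8:
  order 0: -80  -19  -7/2  -17  -76  -241/2  -314
  order 1: 61/2  31/2  -9/2  -59/2  -89/2  -129/2
  order 2: -5  -5  -5  -5  -5
  order 3: 0  0  0  0
  order 4: 0  0  0
  order 5: 0  0
  order 6: 0
The order-2 divided differences are all -5 (nonzero) and every higher order vanishes, so the data lies on a polynomial of degree exactly 2.

2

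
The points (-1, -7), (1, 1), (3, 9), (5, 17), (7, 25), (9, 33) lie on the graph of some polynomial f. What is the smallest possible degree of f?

1

Forward differences of the values at x = -1, 1, 3, 5, 7, 9:
  f  : -7  1  9  17  25  33
  Δ  : 8  8  8  8  8
  Δ^2: 0  0  0  0
  Δ^3: 0  0  0
  Δ^4: 0  0
  Δ^5: 0
The first differences are constant (8) and nonzero, while all higher differences vanish, so the minimal degree is 1.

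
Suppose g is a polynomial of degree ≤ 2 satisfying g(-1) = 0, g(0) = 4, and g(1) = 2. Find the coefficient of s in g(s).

Write g(s) = as^2 + bs + c. Substituting each data point gives a linear system:
  a - b + c = 0
  c = 4
  a + b + c = 2
Solving the system yields a = -3, b = 1, c = 4.
So g(s) = -3s^2 + s + 4.
The coefficient of s is 1.

1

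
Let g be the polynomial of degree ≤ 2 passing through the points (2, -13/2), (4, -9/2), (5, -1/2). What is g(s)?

g(s) = s^2 - 5s - 1/2

Using the Lagrange interpolation formula with nodes 2, 4, 5:
  L_0(s) = (s - 4)(s - 5) / 6
  L_1(s) = (s - 2)(s - 5) / -2
  L_2(s) = (s - 2)(s - 4) / 3
Then g(s) = -13/2·L_0(s) - 9/2·L_1(s) - 1/2·L_2(s).
Expanding and collecting terms gives g(s) = s^2 - 5s - 1/2.
Check: g(2) = -13/2. ✓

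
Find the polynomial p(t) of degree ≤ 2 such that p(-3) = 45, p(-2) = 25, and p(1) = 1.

p(t) = 3t^2 - 5t + 3

Using the Lagrange interpolation formula with nodes -3, -2, 1:
  L_0(t) = (t + 2)(t - 1) / 4
  L_1(t) = (t + 3)(t - 1) / -3
  L_2(t) = (t + 3)(t + 2) / 12
Then p(t) = 45·L_0(t) + 25·L_1(t) + 1·L_2(t).
Expanding and collecting terms gives p(t) = 3t^2 - 5t + 3.
Check: p(1) = 1. ✓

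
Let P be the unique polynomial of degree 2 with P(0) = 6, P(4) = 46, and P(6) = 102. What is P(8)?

182

Using the Lagrange interpolation formula with nodes 0, 4, 6:
  L_0(u) = (u - 4)(u - 6) / 24
  L_1(u) = u(u - 6) / -8
  L_2(u) = u(u - 4) / 12
Then P(u) = 6·L_0(u) + 46·L_1(u) + 102·L_2(u).
Expanding and collecting terms gives P(u) = 3u^2 - 2u + 6.
Evaluating at u = 8: P(8) = 182.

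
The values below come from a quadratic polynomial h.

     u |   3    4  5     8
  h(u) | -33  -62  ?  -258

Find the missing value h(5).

The 3 known points determine the degree-2 polynomial uniquely.
Write h(u) = au^2 + bu + c. Substituting each data point gives a linear system:
  9a + 3b + c = -33
  16a + 4b + c = -62
  64a + 8b + c = -258
Solving the system yields a = -4, b = -1, c = 6.
So h(u) = -4u² - u + 6.
Then h(5) = -99.

-99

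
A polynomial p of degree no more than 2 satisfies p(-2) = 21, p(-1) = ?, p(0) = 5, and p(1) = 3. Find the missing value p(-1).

On equispaced nodes a degree-2 polynomial has vanishing third forward difference, so
  - p(-2) + 3·p(-1) - 3·p(0) + p(1) = 0.
Substituting the known values and solving for p(-1):
  3·p(-1) = 33
  p(-1) = 11.

11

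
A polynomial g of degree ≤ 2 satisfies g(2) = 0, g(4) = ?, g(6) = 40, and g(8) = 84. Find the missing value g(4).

12

On equispaced nodes a degree-2 polynomial has vanishing third forward difference, so
  - g(2) + 3·g(4) - 3·g(6) + g(8) = 0.
Substituting the known values and solving for g(4):
  3·g(4) = 36
  g(4) = 12.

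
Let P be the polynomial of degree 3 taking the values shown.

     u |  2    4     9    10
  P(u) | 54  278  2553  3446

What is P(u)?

Using the Lagrange interpolation formula with nodes 2, 4, 9, 10:
  L_0(u) = (u - 4)(u - 9)(u - 10) / -112
  L_1(u) = (u - 2)(u - 9)(u - 10) / 60
  L_2(u) = (u - 2)(u - 4)(u - 10) / -35
  L_3(u) = (u - 2)(u - 4)(u - 9) / 48
Then P(u) = 54·L_0(u) + 278·L_1(u) + 2553·L_2(u) + 3446·L_3(u).
Expanding and collecting terms gives P(u) = 3u^3 + 4u^2 + 4u + 6.
Check: P(4) = 278. ✓

P(u) = 3u^3 + 4u^2 + 4u + 6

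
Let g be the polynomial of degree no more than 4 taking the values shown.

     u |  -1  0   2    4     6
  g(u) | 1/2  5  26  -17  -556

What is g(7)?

-2503/2

Using the Lagrange interpolation formula with nodes -1, 0, 2, 4, 6:
  L_0(u) = u(u - 2)(u - 4)(u - 6) / 105
  L_1(u) = (u + 1)(u - 2)(u - 4)(u - 6) / -48
  L_2(u) = (u + 1)u(u - 4)(u - 6) / 48
  L_3(u) = (u + 1)u(u - 2)(u - 6) / -80
  L_4(u) = (u + 1)u(u - 2)(u - 4) / 336
Then g(u) = 1/2·L_0(u) + 5·L_1(u) + 26·L_2(u) - 17·L_3(u) - 556·L_4(u).
Expanding and collecting terms gives g(u) = -u⁴ + 3u³ + 2u² + (5/2)u + 5.
Evaluating at u = 7: g(7) = -2503/2.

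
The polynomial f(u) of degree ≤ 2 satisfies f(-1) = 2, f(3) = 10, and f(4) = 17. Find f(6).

37

Write f(u) = au^2 + bu + c. Substituting each data point gives a linear system:
  a - b + c = 2
  9a + 3b + c = 10
  16a + 4b + c = 17
Solving the system yields a = 1, b = 0, c = 1.
So f(u) = u^2 + 1.
Then f(6) = 37.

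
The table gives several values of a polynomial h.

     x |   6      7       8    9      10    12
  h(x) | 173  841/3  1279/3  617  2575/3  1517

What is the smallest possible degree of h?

Divided differences on the nodes 6, 7, 8, 9, 10, 12:
  order 0: 173  841/3  1279/3  617  2575/3  1517
  order 1: 322/3  146  572/3  724/3  988/3
  order 2: 58/3  67/3  76/3  88/3
  order 3: 1  1  1
  order 4: 0  0
  order 5: 0
The order-3 divided differences are all 1 (nonzero) and every higher order vanishes, so the data lies on a polynomial of degree exactly 3.

3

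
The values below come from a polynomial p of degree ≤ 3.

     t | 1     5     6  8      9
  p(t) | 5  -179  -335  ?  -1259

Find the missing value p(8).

-863

The 4 known points determine the degree-3 polynomial uniquely.
Write p(t) = at^3 + bt^2 + ct + d. Substituting each data point gives a linear system:
  a + b + c + d = 5
  125a + 25b + 5c + d = -179
  216a + 36b + 6c + d = -335
  729a + 81b + 9c + d = -1259
Solving the system yields a = -2, b = 2, c = 4, d = 1.
So p(t) = -2t³ + 2t² + 4t + 1.
Then p(8) = -863.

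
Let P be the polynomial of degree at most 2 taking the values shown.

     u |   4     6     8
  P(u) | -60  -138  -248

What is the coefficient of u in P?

Write P(u) = au^2 + bu + c. Substituting each data point gives a linear system:
  16a + 4b + c = -60
  36a + 6b + c = -138
  64a + 8b + c = -248
Solving the system yields a = -4, b = 1, c = 0.
So P(u) = -4u^2 + u.
The coefficient of u is 1.

1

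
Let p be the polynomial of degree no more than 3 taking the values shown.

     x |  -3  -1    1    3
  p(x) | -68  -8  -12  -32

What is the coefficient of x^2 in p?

Write p(x) = ax^3 + bx^2 + cx + d. Substituting each data point gives a linear system:
  -27a + 9b - 3c + d = -68
  -a + b - c + d = -8
  a + b + c + d = -12
  27a + 9b + 3c + d = -32
Solving the system yields a = 1, b = -5, c = -3, d = -5.
So p(x) = x³ - 5x² - 3x - 5.
The coefficient of x^2 is -5.

-5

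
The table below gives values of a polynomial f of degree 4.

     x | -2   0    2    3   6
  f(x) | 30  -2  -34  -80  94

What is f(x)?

Write f(x) = ax^4 + bx^3 + cx^2 + dx + e. Substituting each data point gives a linear system:
  16a - 8b + 4c - 2d + e = 30
  e = -2
  16a + 8b + 4c + 2d + e = -34
  81a + 27b + 9c + 3d + e = -80
  1296a + 216b + 36c + 6d + e = 94
Solving the system yields a = 1, b = -5, c = -4, d = 4, e = -2.
So f(x) = x⁴ - 5x³ - 4x² + 4x - 2.
Check: f(6) = 94. ✓

f(x) = x^4 - 5x^3 - 4x^2 + 4x - 2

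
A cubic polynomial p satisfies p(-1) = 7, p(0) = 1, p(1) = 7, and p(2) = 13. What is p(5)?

-89

Write p(s) = as^3 + bs^2 + cs + d. Substituting each data point gives a linear system:
  -a + b - c + d = 7
  d = 1
  a + b + c + d = 7
  8a + 4b + 2c + d = 13
Solving the system yields a = -2, b = 6, c = 2, d = 1.
So p(s) = -2s³ + 6s² + 2s + 1.
Then p(5) = -89.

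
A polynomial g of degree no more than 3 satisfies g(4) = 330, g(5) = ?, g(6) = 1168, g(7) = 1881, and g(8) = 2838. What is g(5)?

The 4 known points determine the degree-3 polynomial uniquely.
Write g(n) = an^3 + bn^2 + cn + d. Substituting each data point gives a linear system:
  64a + 16b + 4c + d = 330
  216a + 36b + 6c + d = 1168
  343a + 49b + 7c + d = 1881
  512a + 64b + 8c + d = 2838
Solving the system yields a = 6, b = -4, c = 3, d = -2.
So g(n) = 6n^3 - 4n^2 + 3n - 2.
Then g(5) = 663.

663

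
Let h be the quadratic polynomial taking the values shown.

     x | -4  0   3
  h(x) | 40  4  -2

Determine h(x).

Write h(x) = ax^2 + bx + c. Substituting each data point gives a linear system:
  16a - 4b + c = 40
  c = 4
  9a + 3b + c = -2
Solving the system yields a = 1, b = -5, c = 4.
So h(x) = x^2 - 5x + 4.
Check: h(-4) = 40. ✓

h(x) = x^2 - 5x + 4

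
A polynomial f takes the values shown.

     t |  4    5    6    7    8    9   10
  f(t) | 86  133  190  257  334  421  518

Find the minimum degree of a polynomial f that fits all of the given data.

Forward differences of the values at t = 4, 5, 6, 7, 8, 9, 10:
  f  : 86  133  190  257  334  421  518
  Δ  : 47  57  67  77  87  97
  Δ^2: 10  10  10  10  10
  Δ^3: 0  0  0  0
  Δ^4: 0  0  0
  Δ^5: 0  0
  Δ^6: 0
The second differences are constant (10) and nonzero, while all higher differences vanish, so the minimal degree is 2.

2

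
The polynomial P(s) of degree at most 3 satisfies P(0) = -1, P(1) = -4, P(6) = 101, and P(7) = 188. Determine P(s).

P(s) = s^3 - 3s^2 - s - 1

Write P(s) = as^3 + bs^2 + cs + d. Substituting each data point gives a linear system:
  d = -1
  a + b + c + d = -4
  216a + 36b + 6c + d = 101
  343a + 49b + 7c + d = 188
Solving the system yields a = 1, b = -3, c = -1, d = -1.
So P(s) = s^3 - 3s^2 - s - 1.
Check: P(6) = 101. ✓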